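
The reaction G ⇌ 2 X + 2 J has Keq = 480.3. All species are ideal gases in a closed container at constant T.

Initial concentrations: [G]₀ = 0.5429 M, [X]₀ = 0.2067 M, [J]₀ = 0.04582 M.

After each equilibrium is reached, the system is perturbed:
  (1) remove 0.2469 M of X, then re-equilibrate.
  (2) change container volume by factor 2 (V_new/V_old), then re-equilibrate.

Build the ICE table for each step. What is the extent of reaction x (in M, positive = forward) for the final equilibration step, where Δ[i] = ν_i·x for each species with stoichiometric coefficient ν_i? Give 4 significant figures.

x = 0.001245 M

Q₀ = 1.6522e-04 vs Keq = 480.3 ⇒ Q<K, forward
Step 1:
                    G           X           J
  I            0.5429      0.2067     0.04582
  C           -0.5386       1.077       1.077
  E          0.004328       1.284       1.123
  solve Keq expr → x = 0.5386; check Q = 480.3
Then remove 0.2469 M of X.
Step 2:
                    G           X           J
  I          0.004328       1.037       1.123
  C         -0.001473    0.002947    0.002947
  E          0.002854        1.04       1.126
  solve Keq expr → x = 0.001473; check Q = 480.3
Then change container volume by factor 2 (V_new/V_old).
Step 3:
                    G           X           J
  I          0.001427      0.5199       0.563
  C         -0.001245    0.002491    0.002491
  E        1.8169e-04      0.5224      0.5654
  solve Keq expr → x = 0.001245; check Q = 480.3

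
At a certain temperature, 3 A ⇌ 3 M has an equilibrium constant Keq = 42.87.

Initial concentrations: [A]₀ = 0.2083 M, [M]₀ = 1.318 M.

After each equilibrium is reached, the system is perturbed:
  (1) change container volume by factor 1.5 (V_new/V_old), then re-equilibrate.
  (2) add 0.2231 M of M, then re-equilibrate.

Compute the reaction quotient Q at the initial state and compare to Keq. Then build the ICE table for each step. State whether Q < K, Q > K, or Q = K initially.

Q₀ = 253.3 vs Keq = 42.87 ⇒ Q>K, reverse
Step 1:
                  A         M
  I          0.2083     1.318
  C          0.1309   -0.1309
  E          0.3392     1.187
  solve Keq expr → x = -0.04363; check Q = 42.87
Then change container volume by factor 1.5 (V_new/V_old).
Step 2:
                  A         M
  I          0.2261    0.7914
  C               0         0
  E          0.2261    0.7914
  solve Keq expr → x = 0; check Q = 42.87
Then add 0.2231 M of M.
Step 3:
                  A         M
  I          0.2261     1.015
  C         0.04958  -0.04958
  E          0.2757    0.9649
  solve Keq expr → x = -0.01653; check Q = 42.87

Q₀ = 253.3; Q > K (proceeds reverse)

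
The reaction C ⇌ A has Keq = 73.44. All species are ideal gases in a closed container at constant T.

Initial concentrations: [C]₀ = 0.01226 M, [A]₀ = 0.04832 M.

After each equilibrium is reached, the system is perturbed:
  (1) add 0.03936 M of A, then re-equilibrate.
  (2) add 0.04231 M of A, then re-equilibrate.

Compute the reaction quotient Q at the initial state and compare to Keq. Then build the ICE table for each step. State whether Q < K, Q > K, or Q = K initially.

Q₀ = 3.941; Q < K (proceeds forward)

Q₀ = 3.941 vs Keq = 73.44 ⇒ Q<K, forward
Step 1:
                   C          A
  init       0.01226    0.04832
  Δ         -0.01145    0.01145
  eq      8.1381e-04    0.05977
  solve Keq expr → x = 0.01145; check Q = 73.44
Then add 0.03936 M of A.
Step 2:
                   C          A
  init    8.1381e-04    0.09913
  Δ       5.2875e-04 -5.2875e-04
  eq        0.001343     0.0986
  solve Keq expr → x = -5.2875e-04; check Q = 73.44
Then add 0.04231 M of A.
Step 3:
                   C          A
  init      0.001343     0.1409
  Δ       5.6838e-04 -5.6838e-04
  eq        0.001911     0.1403
  solve Keq expr → x = -5.6838e-04; check Q = 73.44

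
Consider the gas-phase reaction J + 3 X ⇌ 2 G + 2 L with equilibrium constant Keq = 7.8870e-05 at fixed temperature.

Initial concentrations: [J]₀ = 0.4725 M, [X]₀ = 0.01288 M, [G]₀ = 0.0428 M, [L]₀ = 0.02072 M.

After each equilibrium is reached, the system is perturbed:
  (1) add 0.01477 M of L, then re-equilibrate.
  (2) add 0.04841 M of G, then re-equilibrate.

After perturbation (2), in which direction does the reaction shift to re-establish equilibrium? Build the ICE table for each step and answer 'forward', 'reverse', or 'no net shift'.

Q₀ = 0.779 vs Keq = 7.8870e-05 ⇒ Q>K, reverse
Step 1:
                   J          X          G          L
  init        0.4725    0.01288     0.0428    0.02072
  Δ         0.009309    0.02793   -0.01862   -0.01862
  eq          0.4818    0.04081    0.02418   0.002101
  solve Keq expr → x = -0.009309; check Q = 7.8870e-05
Then add 0.01477 M of L.
Step 2:
                   J          X          G          L
  init        0.4818    0.04081    0.02418    0.01687
  Δ         0.005332      0.016   -0.01066   -0.01066
  eq          0.4871     0.0568    0.01352   0.006208
  solve Keq expr → x = -0.005332; check Q = 7.8870e-05
Then add 0.04841 M of G.
Step 3:
                   J          X          G          L
  init        0.4871     0.0568    0.06193   0.006208
  Δ         0.002238   0.006715  -0.004477  -0.004477
  eq          0.4894    0.06352    0.05745   0.001731
  solve Keq expr → x = -0.002238; check Q = 7.8870e-05

Direction: reverse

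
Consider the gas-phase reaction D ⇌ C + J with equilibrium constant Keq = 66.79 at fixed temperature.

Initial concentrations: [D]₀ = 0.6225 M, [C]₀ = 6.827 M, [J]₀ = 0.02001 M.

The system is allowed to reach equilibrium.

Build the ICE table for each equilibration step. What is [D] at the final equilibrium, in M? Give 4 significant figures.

[D]_eq = 0.06397 M

Q₀ = 0.2195 vs Keq = 66.79 ⇒ Q<K, forward
Step 1:
                   D          C          J
  Initial     0.6225      6.827    0.02001
  Change     -0.5585     0.5585     0.5585
  Equil      0.06397      7.386     0.5785
  solve Keq expr → x = 0.5585; check Q = 66.79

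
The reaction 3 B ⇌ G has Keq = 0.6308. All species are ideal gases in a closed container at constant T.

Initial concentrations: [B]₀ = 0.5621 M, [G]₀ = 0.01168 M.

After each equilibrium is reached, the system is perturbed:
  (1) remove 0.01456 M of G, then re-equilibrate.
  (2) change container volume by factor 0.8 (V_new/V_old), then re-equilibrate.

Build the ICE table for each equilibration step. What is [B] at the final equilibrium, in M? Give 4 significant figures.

Q₀ = 0.06577 vs Keq = 0.6308 ⇒ Q<K, forward
Step 1:
                   B          G
  init        0.5621    0.01168
  Δ           -0.124    0.04135
  eq          0.4381    0.05303
  solve Keq expr → x = 0.04135; check Q = 0.6308
Then remove 0.01456 M of G.
Step 2:
                   B          G
  init        0.4381    0.03847
  Δ         -0.02144   0.007148
  eq          0.4166    0.04561
  solve Keq expr → x = 0.007148; check Q = 0.6308
Then change container volume by factor 0.8 (V_new/V_old).
Step 3:
                   B          G
  init        0.5208    0.05702
  Δ         -0.03967    0.01322
  eq          0.4811    0.07024
  solve Keq expr → x = 0.01322; check Q = 0.6308

[B]_eq = 0.4811 M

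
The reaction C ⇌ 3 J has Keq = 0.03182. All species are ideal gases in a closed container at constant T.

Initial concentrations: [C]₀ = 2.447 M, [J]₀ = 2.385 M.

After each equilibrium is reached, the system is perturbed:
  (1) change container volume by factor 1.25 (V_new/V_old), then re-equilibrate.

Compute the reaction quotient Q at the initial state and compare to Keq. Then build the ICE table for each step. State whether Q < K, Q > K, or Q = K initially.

Q₀ = 5.544; Q > K (proceeds reverse)

Q₀ = 5.544 vs Keq = 0.03182 ⇒ Q>K, reverse
Step 1:
                  C         J
  I           2.447     2.385
  C          0.6412    -1.924
  E           3.088    0.4615
  solve Keq expr → x = -0.6412; check Q = 0.03182
Then change container volume by factor 1.25 (V_new/V_old).
Step 2:
                  C         J
  I           2.471    0.3692
  C        -0.01936   0.05809
  E           2.451    0.4273
  solve Keq expr → x = 0.01936; check Q = 0.03182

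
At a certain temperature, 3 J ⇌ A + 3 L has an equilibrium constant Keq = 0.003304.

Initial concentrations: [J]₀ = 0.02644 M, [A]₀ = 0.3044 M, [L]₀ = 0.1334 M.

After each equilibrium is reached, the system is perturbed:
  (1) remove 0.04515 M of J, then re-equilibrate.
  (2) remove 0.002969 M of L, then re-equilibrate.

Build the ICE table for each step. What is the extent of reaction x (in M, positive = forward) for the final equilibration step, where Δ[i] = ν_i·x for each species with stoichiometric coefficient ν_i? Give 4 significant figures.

x = 7.9813e-04 M

Q₀ = 39.1 vs Keq = 0.003304 ⇒ Q>K, reverse
Step 1:
                    J           A           L
  init        0.02644      0.3044      0.1334
  Δ            0.1035    -0.03449     -0.1035
  eq           0.1299      0.2699     0.02994
  solve Keq expr → x = -0.03449; check Q = 0.003304
Then remove 0.04515 M of J.
Step 2:
                    J           A           L
  init        0.08475      0.2699     0.02994
  Δ          0.008396   -0.002799   -0.008396
  eq          0.09315      0.2671     0.02154
  solve Keq expr → x = -0.002799; check Q = 0.003304
Then remove 0.002969 M of L.
Step 3:
                    J           A           L
  init        0.09315      0.2671     0.01857
  Δ         -0.002394  7.9813e-04    0.002394
  eq          0.09075      0.2679     0.02097
  solve Keq expr → x = 7.9813e-04; check Q = 0.003304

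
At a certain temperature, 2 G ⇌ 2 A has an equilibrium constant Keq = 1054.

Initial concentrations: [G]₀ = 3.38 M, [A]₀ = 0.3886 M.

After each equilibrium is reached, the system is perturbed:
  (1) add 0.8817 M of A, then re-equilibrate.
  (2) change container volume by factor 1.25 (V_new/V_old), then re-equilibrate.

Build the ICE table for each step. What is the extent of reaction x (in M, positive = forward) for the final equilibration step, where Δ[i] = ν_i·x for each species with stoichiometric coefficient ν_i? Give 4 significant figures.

Q₀ = 0.01322 vs Keq = 1054 ⇒ Q<K, forward
Step 1:
                   G          A
  I             3.38     0.3886
  C           -3.267      3.267
  E           0.1126      3.656
  solve Keq expr → x = 1.634; check Q = 1054
Then add 0.8817 M of A.
Step 2:
                   G          A
  I           0.1126      4.538
  C          0.02635   -0.02635
  E            0.139      4.511
  solve Keq expr → x = -0.01317; check Q = 1054
Then change container volume by factor 1.25 (V_new/V_old).
Step 3:
                   G          A
  I           0.1112      3.609
  C                0          0
  E           0.1112      3.609
  solve Keq expr → x = 0; check Q = 1054

x = 0 M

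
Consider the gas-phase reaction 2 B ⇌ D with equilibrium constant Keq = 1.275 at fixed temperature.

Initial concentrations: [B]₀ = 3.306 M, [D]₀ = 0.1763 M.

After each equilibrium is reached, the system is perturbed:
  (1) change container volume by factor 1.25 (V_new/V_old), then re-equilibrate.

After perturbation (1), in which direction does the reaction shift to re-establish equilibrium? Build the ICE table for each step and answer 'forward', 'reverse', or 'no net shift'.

Q₀ = 0.01613 vs Keq = 1.275 ⇒ Q<K, forward
Step 1:
                   B          D
  Initial      3.306     0.1763
  Change      -2.288      1.144
  Equil        1.018       1.32
  solve Keq expr → x = 1.144; check Q = 1.275
Then change container volume by factor 1.25 (V_new/V_old).
Step 2:
                   B          D
  Initial     0.8141      1.056
  Change     0.07893   -0.03947
  Equil       0.8931      1.017
  solve Keq expr → x = -0.03947; check Q = 1.275

Direction: reverse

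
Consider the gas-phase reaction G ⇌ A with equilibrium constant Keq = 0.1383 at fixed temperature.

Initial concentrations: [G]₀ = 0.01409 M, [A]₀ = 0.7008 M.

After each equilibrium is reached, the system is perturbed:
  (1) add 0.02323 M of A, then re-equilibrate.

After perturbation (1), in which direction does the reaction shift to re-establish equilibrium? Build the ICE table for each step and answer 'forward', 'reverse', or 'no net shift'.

Direction: reverse

Q₀ = 49.74 vs Keq = 0.1383 ⇒ Q>K, reverse
Step 1:
                    G           A
  Initial     0.01409      0.7008
  Change       0.6139     -0.6139
  Equil         0.628     0.08686
  solve Keq expr → x = -0.6139; check Q = 0.1383
Then add 0.02323 M of A.
Step 2:
                    G           A
  Initial       0.628      0.1101
  Change      0.02041    -0.02041
  Equil        0.6484     0.08968
  solve Keq expr → x = -0.02041; check Q = 0.1383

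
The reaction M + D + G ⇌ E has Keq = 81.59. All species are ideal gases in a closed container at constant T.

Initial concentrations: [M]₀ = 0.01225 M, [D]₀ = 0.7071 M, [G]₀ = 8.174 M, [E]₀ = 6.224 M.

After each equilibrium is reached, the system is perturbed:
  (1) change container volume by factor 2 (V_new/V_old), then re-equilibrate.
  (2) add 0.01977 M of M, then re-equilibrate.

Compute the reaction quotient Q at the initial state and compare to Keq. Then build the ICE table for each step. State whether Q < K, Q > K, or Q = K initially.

Q₀ = 87.91 vs Keq = 81.59 ⇒ Q>K, reverse
Step 1:
                    M           D           G           E
  I           0.01225      0.7071       8.174       6.224
  C        9.2753e-04  9.2753e-04  9.2753e-04 -9.2753e-04
  E           0.01318       0.708       8.175       6.223
  solve Keq expr → x = -9.2753e-04; check Q = 81.59
Then change container volume by factor 2 (V_new/V_old).
Step 2:
                    M           D           G           E
  I          0.006589       0.354       4.087       3.112
  C           0.01822     0.01822     0.01822    -0.01822
  E           0.02481      0.3722       4.106       3.093
  solve Keq expr → x = -0.01822; check Q = 81.59
Then add 0.01977 M of M.
Step 3:
                    M           D           G           E
  I           0.04458      0.3722       4.106       3.093
  C          -0.01822    -0.01822    -0.01822     0.01822
  E           0.02636       0.354       4.087       3.112
  solve Keq expr → x = 0.01822; check Q = 81.59

Q₀ = 87.91; Q > K (proceeds reverse)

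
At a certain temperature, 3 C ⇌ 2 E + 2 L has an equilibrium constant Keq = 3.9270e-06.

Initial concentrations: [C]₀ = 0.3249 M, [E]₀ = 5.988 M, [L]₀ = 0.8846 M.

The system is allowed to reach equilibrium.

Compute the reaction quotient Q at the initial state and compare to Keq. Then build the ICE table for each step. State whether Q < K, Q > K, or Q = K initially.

Q₀ = 818.1; Q > K (proceeds reverse)

Q₀ = 818.1 vs Keq = 3.9270e-06 ⇒ Q>K, reverse
Step 1:
                   C          E          L
  init        0.3249      5.988     0.8846
  Δ            1.326    -0.8838    -0.8838
  eq           1.651      5.104 8.2328e-04
  solve Keq expr → x = -0.4419; check Q = 3.9270e-06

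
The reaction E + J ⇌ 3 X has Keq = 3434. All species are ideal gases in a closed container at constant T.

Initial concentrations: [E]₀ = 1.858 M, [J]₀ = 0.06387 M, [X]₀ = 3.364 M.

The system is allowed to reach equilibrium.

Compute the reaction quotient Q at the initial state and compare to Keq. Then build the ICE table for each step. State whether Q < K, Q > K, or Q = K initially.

Q₀ = 320.8; Q < K (proceeds forward)

Q₀ = 320.8 vs Keq = 3434 ⇒ Q<K, forward
Step 1:
                    E           J           X
  I             1.858     0.06387       3.364
  C          -0.05673    -0.05673      0.1702
  E             1.801    0.007137       3.534
  solve Keq expr → x = 0.05673; check Q = 3434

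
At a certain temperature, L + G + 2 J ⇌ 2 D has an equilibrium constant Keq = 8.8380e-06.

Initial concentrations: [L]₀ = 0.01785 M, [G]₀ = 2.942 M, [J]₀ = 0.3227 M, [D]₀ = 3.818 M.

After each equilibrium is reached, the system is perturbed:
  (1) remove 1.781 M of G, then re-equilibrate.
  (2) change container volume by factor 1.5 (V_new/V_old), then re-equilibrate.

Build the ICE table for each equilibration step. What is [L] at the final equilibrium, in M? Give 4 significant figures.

[L]_eq = 1.278 M

Q₀ = 2666 vs Keq = 8.8380e-06 ⇒ Q>K, reverse
Step 1:
                  L         G         J         D
  init      0.01785     2.942    0.3227     3.818
  Δ            1.89      1.89     3.781    -3.781
  eq          1.908     4.832     4.104   0.03705
  solve Keq expr → x = -1.89; check Q = 8.8380e-06
Then remove 1.781 M of G.
Step 2:
                  L         G         J         D
  init        1.908     3.051     4.104   0.03705
  Δ        0.003754  0.003754  0.007507 -0.007507
  eq          1.912     3.055     4.111   0.02954
  solve Keq expr → x = -0.003754; check Q = 8.8380e-06
Then change container volume by factor 1.5 (V_new/V_old).
Step 3:
                  L         G         J         D
  init        1.275     2.037     2.741   0.01969
  Δ        0.003253  0.003253  0.006506 -0.006506
  eq          1.278      2.04     2.747   0.01319
  solve Keq expr → x = -0.003253; check Q = 8.8380e-06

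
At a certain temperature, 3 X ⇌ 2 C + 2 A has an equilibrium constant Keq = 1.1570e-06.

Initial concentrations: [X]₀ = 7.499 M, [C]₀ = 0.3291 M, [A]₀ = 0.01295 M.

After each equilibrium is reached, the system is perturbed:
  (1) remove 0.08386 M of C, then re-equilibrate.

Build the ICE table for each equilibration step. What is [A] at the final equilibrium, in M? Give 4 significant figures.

Q₀ = 4.3071e-08 vs Keq = 1.1570e-06 ⇒ Q<K, forward
Step 1:
                   X          C          A
  Initial      7.499     0.3291    0.01295
  Change    -0.06788    0.04526    0.04526
  Equil        7.431     0.3744    0.05821
  solve Keq expr → x = 0.02263; check Q = 1.1570e-06
Then remove 0.08386 M of C.
Step 2:
                   X          C          A
  Initial      7.431     0.2905    0.05821
  Change    -0.01987    0.01324    0.01324
  Equil        7.411     0.3037    0.07145
  solve Keq expr → x = 0.006622; check Q = 1.1570e-06

[A]_eq = 0.07145 M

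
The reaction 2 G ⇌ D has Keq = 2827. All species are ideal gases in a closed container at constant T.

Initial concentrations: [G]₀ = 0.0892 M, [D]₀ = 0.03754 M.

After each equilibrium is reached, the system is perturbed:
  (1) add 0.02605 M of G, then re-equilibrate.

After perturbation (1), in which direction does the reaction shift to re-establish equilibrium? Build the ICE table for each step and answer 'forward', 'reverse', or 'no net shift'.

Direction: forward

Q₀ = 4.718 vs Keq = 2827 ⇒ Q<K, forward
Step 1:
                   G          D
  Initial     0.0892    0.03754
  Change     -0.0839    0.04195
  Equil     0.005303    0.07949
  solve Keq expr → x = 0.04195; check Q = 2827
Then add 0.02605 M of G.
Step 2:
                   G          D
  Initial    0.03135    0.07949
  Change    -0.02564    0.01282
  Equil     0.005714    0.09231
  solve Keq expr → x = 0.01282; check Q = 2827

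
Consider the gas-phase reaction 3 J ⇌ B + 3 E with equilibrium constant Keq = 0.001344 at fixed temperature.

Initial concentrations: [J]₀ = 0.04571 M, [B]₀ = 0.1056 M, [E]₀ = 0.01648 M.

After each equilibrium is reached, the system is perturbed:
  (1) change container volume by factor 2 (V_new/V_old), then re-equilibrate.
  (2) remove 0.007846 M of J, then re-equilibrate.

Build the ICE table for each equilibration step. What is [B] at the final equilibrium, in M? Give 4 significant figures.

Q₀ = 0.004949 vs Keq = 0.001344 ⇒ Q>K, reverse
Step 1:
                   J          B          E
  I          0.04571     0.1056    0.01648
  C         0.004661  -0.001554  -0.004661
  E          0.05037      0.104    0.01182
  solve Keq expr → x = -0.001554; check Q = 0.001344
Then change container volume by factor 2 (V_new/V_old).
Step 2:
                   J          B          E
  I          0.02519    0.05202   0.005909
  C        -0.001172 3.9062e-04   0.001172
  E          0.02401    0.05241   0.007081
  solve Keq expr → x = 3.9062e-04; check Q = 0.001344
Then remove 0.007846 M of J.
Step 3:
                   J          B          E
  I          0.01617    0.05241   0.007081
  C         0.001771 -5.9044e-04  -0.001771
  E          0.01794    0.05182    0.00531
  solve Keq expr → x = -5.9044e-04; check Q = 0.001344

[B]_eq = 0.05182 M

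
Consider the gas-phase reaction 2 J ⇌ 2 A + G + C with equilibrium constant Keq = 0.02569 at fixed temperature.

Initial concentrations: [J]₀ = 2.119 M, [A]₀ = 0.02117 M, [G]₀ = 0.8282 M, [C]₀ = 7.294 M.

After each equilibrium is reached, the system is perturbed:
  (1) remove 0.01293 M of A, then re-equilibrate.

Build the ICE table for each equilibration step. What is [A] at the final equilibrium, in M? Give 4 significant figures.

Q₀ = 6.0295e-04 vs Keq = 0.02569 ⇒ Q<K, forward
Step 1:
                   J          A          G          C
  Initial      2.119    0.02117     0.8282      7.294
  Change     -0.1057     0.1057    0.05283    0.05283
  Equil        2.013     0.1268      0.881      7.347
  solve Keq expr → x = 0.05283; check Q = 0.02569
Then remove 0.01293 M of A.
Step 2:
                   J          A          G          C
  Initial      2.013     0.1139      0.881      7.347
  Change    -0.01172    0.01172   0.005862   0.005862
  Equil        2.002     0.1256     0.8869      7.353
  solve Keq expr → x = 0.005862; check Q = 0.02569

[A]_eq = 0.1256 M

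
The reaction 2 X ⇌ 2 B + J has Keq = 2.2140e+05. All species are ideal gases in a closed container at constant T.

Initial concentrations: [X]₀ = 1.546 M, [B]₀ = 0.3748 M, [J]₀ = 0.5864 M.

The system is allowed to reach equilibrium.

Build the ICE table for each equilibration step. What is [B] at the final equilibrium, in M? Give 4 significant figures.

[B]_eq = 1.916 M

Q₀ = 0.03446 vs Keq = 2.2140e+05 ⇒ Q<K, forward
Step 1:
                  X         B         J
  I           1.546    0.3748    0.5864
  C          -1.541     1.541    0.7706
  E        0.004744     1.916     1.357
  solve Keq expr → x = 0.7706; check Q = 2.2140e+05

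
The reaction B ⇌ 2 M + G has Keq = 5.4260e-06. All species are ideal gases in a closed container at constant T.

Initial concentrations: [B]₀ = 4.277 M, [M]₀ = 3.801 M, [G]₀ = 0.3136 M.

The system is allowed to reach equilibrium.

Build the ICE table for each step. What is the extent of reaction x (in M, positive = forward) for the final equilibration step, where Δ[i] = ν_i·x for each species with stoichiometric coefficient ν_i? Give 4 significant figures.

x = -0.3136 M

Q₀ = 1.059 vs Keq = 5.4260e-06 ⇒ Q>K, reverse
Step 1:
                   B          M          G
  Initial      4.277      3.801     0.3136
  Change      0.3136    -0.6272    -0.3136
  Equil        4.591      3.174 2.4728e-06
  solve Keq expr → x = -0.3136; check Q = 5.4260e-06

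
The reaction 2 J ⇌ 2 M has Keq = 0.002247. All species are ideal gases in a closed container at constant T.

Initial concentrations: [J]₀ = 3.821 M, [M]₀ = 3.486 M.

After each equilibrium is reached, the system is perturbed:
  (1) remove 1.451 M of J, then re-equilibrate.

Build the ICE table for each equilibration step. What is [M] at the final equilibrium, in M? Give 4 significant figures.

Q₀ = 0.8323 vs Keq = 0.002247 ⇒ Q>K, reverse
Step 1:
                  J         M
  init        3.821     3.486
  Δ           3.155    -3.155
  eq          6.976    0.3307
  solve Keq expr → x = -1.578; check Q = 0.002247
Then remove 1.451 M of J.
Step 2:
                  J         M
  init        5.525    0.3307
  Δ         0.06567  -0.06567
  eq          5.591     0.265
  solve Keq expr → x = -0.03283; check Q = 0.002247

[M]_eq = 0.265 M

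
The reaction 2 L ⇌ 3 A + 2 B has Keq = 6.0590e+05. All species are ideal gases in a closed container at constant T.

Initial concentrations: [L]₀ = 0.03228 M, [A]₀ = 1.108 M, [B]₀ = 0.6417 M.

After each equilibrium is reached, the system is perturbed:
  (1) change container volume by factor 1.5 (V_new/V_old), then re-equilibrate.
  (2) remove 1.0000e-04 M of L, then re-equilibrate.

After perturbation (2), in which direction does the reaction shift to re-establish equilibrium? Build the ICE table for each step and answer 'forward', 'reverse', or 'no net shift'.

Direction: reverse

Q₀ = 537.5 vs Keq = 6.0590e+05 ⇒ Q<K, forward
Step 1:
                   L          A          B
  init       0.03228      1.108     0.6417
  Δ         -0.03121    0.04681    0.03121
  eq        0.001073      1.155     0.6729
  solve Keq expr → x = 0.0156; check Q = 6.0590e+05
Then change container volume by factor 1.5 (V_new/V_old).
Step 2:
                   L          A          B
  init    7.1520e-04     0.7699     0.4486
  Δ       -3.2524e-04 4.8787e-04 3.2524e-04
  eq      3.8996e-04     0.7704     0.4489
  solve Keq expr → x = 1.6262e-04; check Q = 6.0590e+05
Then remove 1.0000e-04 M of L.
Step 3:
                   L          A          B
  init    2.8996e-04     0.7704     0.4489
  Δ       9.9800e-05 -1.4970e-04 -9.9800e-05
  eq      3.8976e-04     0.7702     0.4488
  solve Keq expr → x = -4.9900e-05; check Q = 6.0590e+05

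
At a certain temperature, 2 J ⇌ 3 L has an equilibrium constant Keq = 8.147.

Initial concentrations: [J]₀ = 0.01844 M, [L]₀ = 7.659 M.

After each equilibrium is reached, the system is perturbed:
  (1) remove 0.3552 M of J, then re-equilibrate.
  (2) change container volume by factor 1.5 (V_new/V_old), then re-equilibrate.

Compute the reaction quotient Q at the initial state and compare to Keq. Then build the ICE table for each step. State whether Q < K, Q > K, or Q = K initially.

Q₀ = 1.3213e+06 vs Keq = 8.147 ⇒ Q>K, reverse
Step 1:
                   J          L
  Initial    0.01844      7.659
  Change       2.574     -3.861
  Equil        2.593      3.798
  solve Keq expr → x = -1.287; check Q = 8.147
Then remove 0.3552 M of J.
Step 2:
                   J          L
  Initial      2.238      3.798
  Change      0.1413    -0.2119
  Equil        2.379      3.586
  solve Keq expr → x = -0.07063; check Q = 8.147
Then change container volume by factor 1.5 (V_new/V_old).
Step 3:
                   J          L
  Initial      1.586       2.39
  Change     -0.1297     0.1946
  Equil        1.456      2.585
  solve Keq expr → x = 0.06486; check Q = 8.147

Q₀ = 1.3213e+06; Q > K (proceeds reverse)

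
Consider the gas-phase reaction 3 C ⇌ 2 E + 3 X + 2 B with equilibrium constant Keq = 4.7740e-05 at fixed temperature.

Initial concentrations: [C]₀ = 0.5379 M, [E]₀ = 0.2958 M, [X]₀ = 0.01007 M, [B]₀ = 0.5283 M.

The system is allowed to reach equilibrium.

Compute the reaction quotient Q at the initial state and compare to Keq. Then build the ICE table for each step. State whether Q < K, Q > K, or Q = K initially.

Q₀ = 1.6023e-07 vs Keq = 4.7740e-05 ⇒ Q<K, forward
Step 1:
                   C          E          X          B
  I           0.5379     0.2958    0.01007     0.5283
  C         -0.04551    0.03034    0.04551    0.03034
  E           0.4924     0.3261    0.05558     0.5586
  solve Keq expr → x = 0.01517; check Q = 4.7740e-05

Q₀ = 1.6023e-07; Q < K (proceeds forward)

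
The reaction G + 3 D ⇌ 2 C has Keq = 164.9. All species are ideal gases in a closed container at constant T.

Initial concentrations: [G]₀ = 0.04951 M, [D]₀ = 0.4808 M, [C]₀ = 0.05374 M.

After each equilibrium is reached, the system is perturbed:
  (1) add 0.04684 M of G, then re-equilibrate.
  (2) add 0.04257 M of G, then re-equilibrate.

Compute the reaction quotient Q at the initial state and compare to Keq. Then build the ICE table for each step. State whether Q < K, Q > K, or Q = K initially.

Q₀ = 0.5248; Q < K (proceeds forward)

Q₀ = 0.5248 vs Keq = 164.9 ⇒ Q<K, forward
Step 1:
                    G           D           C
  I           0.04951      0.4808     0.05374
  C          -0.04627     -0.1388     0.09253
  E          0.003244       0.342      0.1463
  solve Keq expr → x = 0.04627; check Q = 164.9
Then add 0.04684 M of G.
Step 2:
                    G           D           C
  I           0.05008       0.342      0.1463
  C          -0.03204    -0.09611     0.06407
  E           0.01805      0.2459      0.2103
  solve Keq expr → x = 0.03204; check Q = 164.9
Then add 0.04257 M of G.
Step 3:
                    G           D           C
  I           0.06062      0.2459      0.2103
  C          -0.01565    -0.04695      0.0313
  E           0.04497      0.1989      0.2416
  solve Keq expr → x = 0.01565; check Q = 164.9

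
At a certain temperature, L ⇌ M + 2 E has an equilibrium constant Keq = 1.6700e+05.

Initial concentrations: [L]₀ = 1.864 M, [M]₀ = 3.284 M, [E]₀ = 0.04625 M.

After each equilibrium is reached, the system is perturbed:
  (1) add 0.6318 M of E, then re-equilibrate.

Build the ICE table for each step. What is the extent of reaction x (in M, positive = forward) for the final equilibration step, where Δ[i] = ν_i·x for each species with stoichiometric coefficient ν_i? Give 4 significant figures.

x = -1.5917e-04 M

Q₀ = 0.003769 vs Keq = 1.6700e+05 ⇒ Q<K, forward
Step 1:
                   L          M          E
  I            1.864      3.284    0.04625
  C           -1.864      1.864      3.727
  E       4.3888e-04      5.148      3.773
  solve Keq expr → x = 1.864; check Q = 1.6700e+05
Then add 0.6318 M of E.
Step 2:
                   L          M          E
  I       4.3888e-04      5.148      4.405
  C       1.5917e-04 -1.5917e-04 -3.1834e-04
  E       5.9805e-04      5.147      4.405
  solve Keq expr → x = -1.5917e-04; check Q = 1.6700e+05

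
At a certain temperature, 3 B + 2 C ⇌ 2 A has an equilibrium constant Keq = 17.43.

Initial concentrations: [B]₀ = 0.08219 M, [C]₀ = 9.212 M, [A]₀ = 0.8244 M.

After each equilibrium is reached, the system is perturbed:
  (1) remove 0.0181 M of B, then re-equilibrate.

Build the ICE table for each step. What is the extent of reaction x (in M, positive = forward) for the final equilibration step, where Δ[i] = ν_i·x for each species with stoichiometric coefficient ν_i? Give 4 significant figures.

x = -0.005772 M

Q₀ = 14.42 vs Keq = 17.43 ⇒ Q<K, forward
Step 1:
                   B          C          A
  I          0.08219      9.212     0.8244
  C        -0.004807  -0.003204   0.003204
  E          0.07738      9.209     0.8276
  solve Keq expr → x = 0.001602; check Q = 17.43
Then remove 0.0181 M of B.
Step 2:
                   B          C          A
  I          0.05928      9.209     0.8276
  C          0.01731    0.01154   -0.01154
  E           0.0766       9.22     0.8161
  solve Keq expr → x = -0.005772; check Q = 17.43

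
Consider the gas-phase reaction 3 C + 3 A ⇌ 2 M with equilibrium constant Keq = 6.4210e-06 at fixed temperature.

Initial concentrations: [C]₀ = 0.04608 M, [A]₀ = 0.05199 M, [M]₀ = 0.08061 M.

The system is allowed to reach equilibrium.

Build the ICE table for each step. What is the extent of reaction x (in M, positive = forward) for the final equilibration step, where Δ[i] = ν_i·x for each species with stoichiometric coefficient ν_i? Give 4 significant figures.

x = -0.0403 M

Q₀ = 4.7259e+05 vs Keq = 6.4210e-06 ⇒ Q>K, reverse
Step 1:
                    C           A           M
  Initial     0.04608     0.05199     0.08061
  Change       0.1209      0.1209     -0.0806
  Equil         0.167      0.1729  1.2429e-05
  solve Keq expr → x = -0.0403; check Q = 6.4210e-06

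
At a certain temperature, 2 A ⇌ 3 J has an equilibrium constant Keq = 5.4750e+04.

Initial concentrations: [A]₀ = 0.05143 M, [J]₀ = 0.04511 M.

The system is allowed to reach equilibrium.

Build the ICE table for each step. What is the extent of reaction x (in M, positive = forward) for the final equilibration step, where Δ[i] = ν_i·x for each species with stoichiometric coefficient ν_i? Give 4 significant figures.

Q₀ = 0.0347 vs Keq = 5.4750e+04 ⇒ Q<K, forward
Step 1:
                   A          J
  I          0.05143    0.04511
  C         -0.05125    0.07687
  E       1.8208e-04      0.122
  solve Keq expr → x = 0.02562; check Q = 5.4750e+04

x = 0.02562 M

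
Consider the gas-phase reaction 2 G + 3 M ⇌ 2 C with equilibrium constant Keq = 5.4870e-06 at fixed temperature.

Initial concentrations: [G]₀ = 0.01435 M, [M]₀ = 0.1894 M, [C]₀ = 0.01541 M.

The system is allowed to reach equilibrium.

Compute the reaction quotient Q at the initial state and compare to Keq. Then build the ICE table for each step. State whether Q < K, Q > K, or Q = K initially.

Q₀ = 169.7 vs Keq = 5.4870e-06 ⇒ Q>K, reverse
Step 1:
                  G         M         C
  init      0.01435    0.1894   0.01541
  Δ          0.0154    0.0231   -0.0154
  eq        0.02975    0.2125 6.8274e-06
  solve Keq expr → x = -0.007702; check Q = 5.4870e-06

Q₀ = 169.7; Q > K (proceeds reverse)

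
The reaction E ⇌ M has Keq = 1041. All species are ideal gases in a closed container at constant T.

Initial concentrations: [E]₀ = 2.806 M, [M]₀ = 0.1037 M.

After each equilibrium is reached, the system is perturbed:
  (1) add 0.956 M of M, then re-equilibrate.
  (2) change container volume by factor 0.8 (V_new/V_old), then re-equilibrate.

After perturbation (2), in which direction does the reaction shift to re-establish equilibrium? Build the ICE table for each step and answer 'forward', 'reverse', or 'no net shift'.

Direction: no net shift

Q₀ = 0.03696 vs Keq = 1041 ⇒ Q<K, forward
Step 1:
                    E           M
  I             2.806      0.1037
  C            -2.803       2.803
  E          0.002792       2.907
  solve Keq expr → x = 2.803; check Q = 1041
Then add 0.956 M of M.
Step 2:
                    E           M
  I          0.002792       3.863
  C        9.1747e-04 -9.1747e-04
  E           0.00371       3.862
  solve Keq expr → x = -9.1747e-04; check Q = 1041
Then change container volume by factor 0.8 (V_new/V_old).
Step 3:
                    E           M
  I          0.004637       4.827
  C                 0           0
  E          0.004637       4.827
  solve Keq expr → x = 0; check Q = 1041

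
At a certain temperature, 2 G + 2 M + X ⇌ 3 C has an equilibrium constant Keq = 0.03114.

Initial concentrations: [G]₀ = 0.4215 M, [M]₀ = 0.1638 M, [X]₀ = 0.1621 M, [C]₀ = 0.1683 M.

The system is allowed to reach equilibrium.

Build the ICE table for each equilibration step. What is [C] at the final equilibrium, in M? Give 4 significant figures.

Q₀ = 6.169 vs Keq = 0.03114 ⇒ Q>K, reverse
Step 1:
                    G           M           X           C
  I            0.4215      0.1638      0.1621      0.1683
  C           0.08164     0.08164     0.04082     -0.1225
  E            0.5031      0.2454      0.2029     0.04585
  solve Keq expr → x = -0.04082; check Q = 0.03114

[C]_eq = 0.04585 M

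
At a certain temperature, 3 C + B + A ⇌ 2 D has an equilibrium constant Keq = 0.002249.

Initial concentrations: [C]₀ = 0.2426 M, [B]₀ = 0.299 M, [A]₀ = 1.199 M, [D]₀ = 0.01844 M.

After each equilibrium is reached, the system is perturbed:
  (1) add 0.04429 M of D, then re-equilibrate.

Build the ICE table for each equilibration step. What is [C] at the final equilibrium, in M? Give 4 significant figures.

Q₀ = 0.06643 vs Keq = 0.002249 ⇒ Q>K, reverse
Step 1:
                   C          B          A          D
  init        0.2426      0.299      1.199    0.01844
  Δ          0.02178   0.007261   0.007261   -0.01452
  eq          0.2644     0.3063      1.206   0.003918
  solve Keq expr → x = -0.007261; check Q = 0.002249
Then add 0.04429 M of D.
Step 2:
                   C          B          A          D
  init        0.2644     0.3063      1.206    0.04821
  Δ          0.06383    0.02128    0.02128   -0.04255
  eq          0.3282     0.3275      1.228   0.005654
  solve Keq expr → x = -0.02128; check Q = 0.002249

[C]_eq = 0.3282 M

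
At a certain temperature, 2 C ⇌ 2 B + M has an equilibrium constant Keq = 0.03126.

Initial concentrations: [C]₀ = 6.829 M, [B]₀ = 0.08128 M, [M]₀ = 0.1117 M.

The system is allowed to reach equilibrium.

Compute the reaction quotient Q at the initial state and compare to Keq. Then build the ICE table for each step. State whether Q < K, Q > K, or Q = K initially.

Q₀ = 1.5824e-05 vs Keq = 0.03126 ⇒ Q<K, forward
Step 1:
                   C          B          M
  Initial      6.829    0.08128     0.1117
  Change      -1.138      1.138     0.5691
  Equil        5.691      1.219     0.6808
  solve Keq expr → x = 0.5691; check Q = 0.03126

Q₀ = 1.5824e-05; Q < K (proceeds forward)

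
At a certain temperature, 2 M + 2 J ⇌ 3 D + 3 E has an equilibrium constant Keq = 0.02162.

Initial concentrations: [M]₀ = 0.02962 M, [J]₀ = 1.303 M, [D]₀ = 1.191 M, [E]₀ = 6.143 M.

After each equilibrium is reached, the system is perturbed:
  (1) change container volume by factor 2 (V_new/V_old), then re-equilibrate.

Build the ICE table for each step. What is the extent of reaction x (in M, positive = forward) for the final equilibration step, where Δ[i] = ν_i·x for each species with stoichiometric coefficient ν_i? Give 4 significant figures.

Q₀ = 2.6292e+05 vs Keq = 0.02162 ⇒ Q>K, reverse
Step 1:
                  M         J         D         E
  Initial   0.02962     1.303     1.191     6.143
  Change     0.7438    0.7438    -1.116    -1.116
  Equil      0.7734     2.047   0.07527     5.027
  solve Keq expr → x = -0.3719; check Q = 0.02162
Then change container volume by factor 2 (V_new/V_old).
Step 2:
                  M         J         D         E
  Initial    0.3867     1.023   0.03764     2.514
  Change   -0.01319  -0.01319   0.01979   0.01979
  Equil      0.3735      1.01   0.05742     2.533
  solve Keq expr → x = 0.006595; check Q = 0.02162

x = 0.006595 M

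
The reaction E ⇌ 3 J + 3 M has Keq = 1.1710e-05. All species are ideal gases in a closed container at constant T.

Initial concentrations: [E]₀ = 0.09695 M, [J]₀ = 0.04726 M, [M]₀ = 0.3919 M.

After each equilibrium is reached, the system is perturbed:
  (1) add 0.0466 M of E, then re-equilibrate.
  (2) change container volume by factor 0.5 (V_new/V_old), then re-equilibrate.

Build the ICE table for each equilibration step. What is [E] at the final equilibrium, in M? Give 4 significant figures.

Q₀ = 6.5533e-05 vs Keq = 1.1710e-05 ⇒ Q>K, reverse
Step 1:
                   E          J          M
  I          0.09695    0.04726     0.3919
  C         0.006239   -0.01872   -0.01872
  E           0.1032    0.02854     0.3732
  solve Keq expr → x = -0.006239; check Q = 1.1710e-05
Then add 0.0466 M of E.
Step 2:
                   E          J          M
  I           0.1498    0.02854     0.3732
  C        -0.001134   0.003402   0.003402
  E           0.1487    0.03194     0.3766
  solve Keq expr → x = 0.001134; check Q = 1.1710e-05
Then change container volume by factor 0.5 (V_new/V_old).
Step 3:
                   E          J          M
  I           0.2973    0.06389     0.7532
  C          0.01408   -0.04224   -0.04224
  E           0.3114    0.02165     0.7109
  solve Keq expr → x = -0.01408; check Q = 1.1710e-05

[E]_eq = 0.3114 M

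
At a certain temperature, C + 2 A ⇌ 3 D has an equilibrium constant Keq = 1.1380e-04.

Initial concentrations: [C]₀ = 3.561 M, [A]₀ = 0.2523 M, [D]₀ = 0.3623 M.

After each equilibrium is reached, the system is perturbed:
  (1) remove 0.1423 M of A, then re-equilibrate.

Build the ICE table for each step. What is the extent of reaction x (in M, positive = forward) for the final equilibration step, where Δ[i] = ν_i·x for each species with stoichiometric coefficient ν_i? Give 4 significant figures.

x = -0.003082 M

Q₀ = 0.2098 vs Keq = 1.1380e-04 ⇒ Q>K, reverse
Step 1:
                  C         A         D
  I           3.561    0.2523    0.3623
  C          0.1058    0.2117   -0.3175
  E           3.667     0.464   0.04479
  solve Keq expr → x = -0.1058; check Q = 1.1380e-04
Then remove 0.1423 M of A.
Step 2:
                  C         A         D
  I           3.667    0.3217   0.04479
  C        0.003082  0.006164 -0.009247
  E            3.67    0.3278   0.03554
  solve Keq expr → x = -0.003082; check Q = 1.1380e-04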